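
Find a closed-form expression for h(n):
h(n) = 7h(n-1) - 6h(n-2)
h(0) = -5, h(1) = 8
Characteristic equation: x² - 7x + 6 = 0, which factors as (x - (1))(x - (6)) = 0.
Roots r₁ = 1, r₂ = 6 (distinct).
General solution: h(n) = A·(1)^n + B·(6)^n.
From h(0) = -5: A + B = -5.
From h(1) = 8: A + 6B = 8.
Solving: A = - \frac{38}{5}, B = \frac{13}{5}.
So h(n) = \frac{13 \cdot 6^{n}}{5} - \frac{38}{5}.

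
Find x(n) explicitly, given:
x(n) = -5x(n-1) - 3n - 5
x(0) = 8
First-order linear with linear forcing.
Homogeneous solution: x_h(n) = A·(-5)^n.
Try particular x_p(n) = pn + q. Substituting:
  pn + q = -5(p(n-1) + q) - 3n - 5.
Matching the n-coefficient: p = -5p - 3 ⇒ p = - \frac{1}{2}.
Matching constants: q = 5p - 5q - 5 ⇒ q = - \frac{5}{4}.
General: x(n) = A·(-5)^n - \frac{n}{2} - \frac{5}{4}.
Apply x(0) = 8: A - \frac{5}{4} = 8 ⇒ A = \frac{37}{4}.
So x(n) = \frac{37 \left(-5\right)^{n}}{4} - \frac{n}{2} - \frac{5}{4}.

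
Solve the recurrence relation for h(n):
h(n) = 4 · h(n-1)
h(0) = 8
Pure geometric recurrence with ratio 4.
By induction h(n) = h(0) · (4)^n = 8 \cdot 4^{n}.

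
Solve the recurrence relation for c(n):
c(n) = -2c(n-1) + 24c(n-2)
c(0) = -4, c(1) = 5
Characteristic equation: x² + 2x - 24 = 0, which factors as (x - (-6))(x - (4)) = 0.
Roots r₁ = -6, r₂ = 4 (distinct).
General solution: c(n) = A·(-6)^n + B·(4)^n.
From c(0) = -4: A + B = -4.
From c(1) = 5: -6A + 4B = 5.
Solving: A = - \frac{21}{10}, B = - \frac{19}{10}.
So c(n) = - \frac{21 \left(-6\right)^{n}}{10} - \frac{19 \cdot 4^{n}}{10}.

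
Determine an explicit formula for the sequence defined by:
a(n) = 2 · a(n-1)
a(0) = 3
Pure geometric recurrence with ratio 2.
By induction a(n) = a(0) · (2)^n = 3 \cdot 2^{n}.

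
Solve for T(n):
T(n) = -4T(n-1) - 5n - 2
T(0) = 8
First-order linear with linear forcing.
Homogeneous solution: T_h(n) = A·(-4)^n.
Try particular T_p(n) = pn + q. Substituting:
  pn + q = -4(p(n-1) + q) - 5n - 2.
Matching the n-coefficient: p = -4p - 5 ⇒ p = -1.
Matching constants: q = 4p - 4q - 2 ⇒ q = - \frac{6}{5}.
General: T(n) = A·(-4)^n - n - \frac{6}{5}.
Apply T(0) = 8: A - \frac{6}{5} = 8 ⇒ A = \frac{46}{5}.
So T(n) = \frac{46 \left(-4\right)^{n}}{5} - n - \frac{6}{5}.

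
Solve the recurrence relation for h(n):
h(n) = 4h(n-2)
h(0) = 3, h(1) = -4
Characteristic equation: x² - 4 = 0, which factors as (x - (2))(x - (-2)) = 0.
Roots r₁ = 2, r₂ = -2 (distinct).
General solution: h(n) = A·(2)^n + B·(-2)^n.
From h(0) = 3: A + B = 3.
From h(1) = -4: 2A - 2B = -4.
Solving: A = \frac{1}{2}, B = \frac{5}{2}.
So h(n) = \frac{5 \left(-2\right)^{n}}{2} + \frac{2^{n}}{2}.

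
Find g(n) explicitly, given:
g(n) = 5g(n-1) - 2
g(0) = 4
First-order linear non-homogeneous.
Homogeneous solution: g_h(n) = A·(5)^n.
Try constant particular solution g_p = K: K = 5K - 2 ⇒ K = \frac{1}{2}.
General: g(n) = A·(5)^n + \frac{1}{2}.
Apply g(0) = 4: A + \frac{1}{2} = 4 ⇒ A = \frac{7}{2}.
So g(n) = \frac{7 \cdot 5^{n}}{2} + \frac{1}{2}.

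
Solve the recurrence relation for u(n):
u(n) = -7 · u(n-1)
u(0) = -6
Pure geometric recurrence with ratio -7.
By induction u(n) = u(0) · (-7)^n = - 6 \left(-7\right)^{n}.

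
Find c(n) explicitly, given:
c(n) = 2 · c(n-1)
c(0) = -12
Pure geometric recurrence with ratio 2.
By induction c(n) = c(0) · (2)^n = - 12 \cdot 2^{n}.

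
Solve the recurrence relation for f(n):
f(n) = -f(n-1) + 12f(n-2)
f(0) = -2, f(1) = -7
Characteristic equation: x² + x - 12 = 0, which factors as (x - (3))(x - (-4)) = 0.
Roots r₁ = 3, r₂ = -4 (distinct).
General solution: f(n) = A·(3)^n + B·(-4)^n.
From f(0) = -2: A + B = -2.
From f(1) = -7: 3A - 4B = -7.
Solving: A = - \frac{15}{7}, B = \frac{1}{7}.
So f(n) = \frac{\left(-4\right)^{n}}{7} - \frac{15 \cdot 3^{n}}{7}.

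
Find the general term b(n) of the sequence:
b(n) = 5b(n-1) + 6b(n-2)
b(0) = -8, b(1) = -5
Characteristic equation: x² - 5x - 6 = 0, which factors as (x - (6))(x - (-1)) = 0.
Roots r₁ = 6, r₂ = -1 (distinct).
General solution: b(n) = A·(6)^n + B·(-1)^n.
From b(0) = -8: A + B = -8.
From b(1) = -5: 6A - B = -5.
Solving: A = - \frac{13}{7}, B = - \frac{43}{7}.
So b(n) = - \frac{43 \left(-1\right)^{n}}{7} - \frac{13 \cdot 6^{n}}{7}.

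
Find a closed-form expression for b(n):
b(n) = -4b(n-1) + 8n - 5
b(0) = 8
First-order linear with linear forcing.
Homogeneous solution: b_h(n) = A·(-4)^n.
Try particular b_p(n) = pn + q. Substituting:
  pn + q = -4(p(n-1) + q) + 8n - 5.
Matching the n-coefficient: p = -4p + 8 ⇒ p = \frac{8}{5}.
Matching constants: q = 4p - 4q - 5 ⇒ q = \frac{7}{25}.
General: b(n) = A·(-4)^n + \frac{8 n}{5} + \frac{7}{25}.
Apply b(0) = 8: A + \frac{7}{25} = 8 ⇒ A = \frac{193}{25}.
So b(n) = \frac{193 \left(-4\right)^{n}}{25} + \frac{8 n}{5} + \frac{7}{25}.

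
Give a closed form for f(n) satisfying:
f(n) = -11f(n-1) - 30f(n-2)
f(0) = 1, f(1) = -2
Characteristic equation: x² + 11x + 30 = 0, which factors as (x - (-5))(x - (-6)) = 0.
Roots r₁ = -5, r₂ = -6 (distinct).
General solution: f(n) = A·(-5)^n + B·(-6)^n.
From f(0) = 1: A + B = 1.
From f(1) = -2: -5A - 6B = -2.
Solving: A = 4, B = -3.
So f(n) = 4 \left(-5\right)^{n} - 3 \left(-6\right)^{n}.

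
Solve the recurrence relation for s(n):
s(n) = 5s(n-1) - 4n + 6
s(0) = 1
First-order linear with linear forcing.
Homogeneous solution: s_h(n) = A·(5)^n.
Try particular s_p(n) = pn + q. Substituting:
  pn + q = 5(p(n-1) + q) - 4n + 6.
Matching the n-coefficient: p = 5p - 4 ⇒ p = 1.
Matching constants: q = -5p + 5q + 6 ⇒ q = - \frac{1}{4}.
General: s(n) = A·(5)^n + n - \frac{1}{4}.
Apply s(0) = 1: A - \frac{1}{4} = 1 ⇒ A = \frac{5}{4}.
So s(n) = \frac{5 \cdot 5^{n}}{4} + n - \frac{1}{4}.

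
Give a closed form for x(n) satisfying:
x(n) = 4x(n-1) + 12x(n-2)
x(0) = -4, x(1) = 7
Characteristic equation: x² - 4x - 12 = 0, which factors as (x - (6))(x - (-2)) = 0.
Roots r₁ = 6, r₂ = -2 (distinct).
General solution: x(n) = A·(6)^n + B·(-2)^n.
From x(0) = -4: A + B = -4.
From x(1) = 7: 6A - 2B = 7.
Solving: A = - \frac{1}{8}, B = - \frac{31}{8}.
So x(n) = - \frac{31 \left(-2\right)^{n}}{8} - \frac{6^{n}}{8}.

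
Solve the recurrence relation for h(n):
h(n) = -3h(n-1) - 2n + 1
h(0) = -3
First-order linear with linear forcing.
Homogeneous solution: h_h(n) = A·(-3)^n.
Try particular h_p(n) = pn + q. Substituting:
  pn + q = -3(p(n-1) + q) - 2n + 1.
Matching the n-coefficient: p = -3p - 2 ⇒ p = - \frac{1}{2}.
Matching constants: q = 3p - 3q + 1 ⇒ q = - \frac{1}{8}.
General: h(n) = A·(-3)^n - \frac{n}{2} - \frac{1}{8}.
Apply h(0) = -3: A - \frac{1}{8} = -3 ⇒ A = - \frac{23}{8}.
So h(n) = - \frac{23 \left(-3\right)^{n}}{8} - \frac{n}{2} - \frac{1}{8}.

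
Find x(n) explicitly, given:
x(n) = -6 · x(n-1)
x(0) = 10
Pure geometric recurrence with ratio -6.
By induction x(n) = x(0) · (-6)^n = 10 \left(-6\right)^{n}.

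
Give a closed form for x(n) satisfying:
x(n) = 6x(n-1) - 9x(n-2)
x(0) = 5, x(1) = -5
Characteristic equation: x² - 6x + 9 = 0, which is (x - (3))².
Repeated root r = 3.
General solution: x(n) = (A + Bn)·(3)^n.
From x(0) = 5: A = 5.
From x(1) = -5: (A + B)·(3) = -5 ⇒ B = - \frac{20}{3}.
So x(n) = \left(5 - \frac{20 n}{3}\right) \cdot (3)^n.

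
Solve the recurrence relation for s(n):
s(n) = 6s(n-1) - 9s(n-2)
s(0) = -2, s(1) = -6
Characteristic equation: x² - 6x + 9 = 0, which is (x - (3))².
Repeated root r = 3.
General solution: s(n) = (A + Bn)·(3)^n.
From s(0) = -2: A = -2.
From s(1) = -6: (A + B)·(3) = -6 ⇒ B = 0.
So s(n) = \left(-2\right) \cdot (3)^n.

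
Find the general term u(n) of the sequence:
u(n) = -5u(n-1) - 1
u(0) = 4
First-order linear non-homogeneous.
Homogeneous solution: u_h(n) = A·(-5)^n.
Try constant particular solution u_p = K: K = -5K - 1 ⇒ K = - \frac{1}{6}.
General: u(n) = A·(-5)^n - \frac{1}{6}.
Apply u(0) = 4: A - \frac{1}{6} = 4 ⇒ A = \frac{25}{6}.
So u(n) = \frac{25 \left(-5\right)^{n}}{6} - \frac{1}{6}.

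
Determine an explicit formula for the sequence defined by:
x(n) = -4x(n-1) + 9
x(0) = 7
First-order linear non-homogeneous.
Homogeneous solution: x_h(n) = A·(-4)^n.
Try constant particular solution x_p = K: K = -4K + 9 ⇒ K = \frac{9}{5}.
General: x(n) = A·(-4)^n + \frac{9}{5}.
Apply x(0) = 7: A + \frac{9}{5} = 7 ⇒ A = \frac{26}{5}.
So x(n) = \frac{26 \left(-4\right)^{n}}{5} + \frac{9}{5}.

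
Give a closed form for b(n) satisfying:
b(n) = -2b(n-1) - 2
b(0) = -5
First-order linear non-homogeneous.
Homogeneous solution: b_h(n) = A·(-2)^n.
Try constant particular solution b_p = K: K = -2K - 2 ⇒ K = - \frac{2}{3}.
General: b(n) = A·(-2)^n - \frac{2}{3}.
Apply b(0) = -5: A - \frac{2}{3} = -5 ⇒ A = - \frac{13}{3}.
So b(n) = - \frac{13 \left(-2\right)^{n}}{3} - \frac{2}{3}.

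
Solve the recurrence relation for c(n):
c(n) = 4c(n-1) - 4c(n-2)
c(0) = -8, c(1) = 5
Characteristic equation: x² - 4x + 4 = 0, which is (x - (2))².
Repeated root r = 2.
General solution: c(n) = (A + Bn)·(2)^n.
From c(0) = -8: A = -8.
From c(1) = 5: (A + B)·(2) = 5 ⇒ B = \frac{21}{2}.
So c(n) = \left(\frac{21 n}{2} - 8\right) \cdot (2)^n.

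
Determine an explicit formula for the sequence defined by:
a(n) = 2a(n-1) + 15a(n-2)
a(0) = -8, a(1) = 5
Characteristic equation: x² - 2x - 15 = 0, which factors as (x - (-3))(x - (5)) = 0.
Roots r₁ = -3, r₂ = 5 (distinct).
General solution: a(n) = A·(-3)^n + B·(5)^n.
From a(0) = -8: A + B = -8.
From a(1) = 5: -3A + 5B = 5.
Solving: A = - \frac{45}{8}, B = - \frac{19}{8}.
So a(n) = - \frac{45 \left(-3\right)^{n}}{8} - \frac{19 \cdot 5^{n}}{8}.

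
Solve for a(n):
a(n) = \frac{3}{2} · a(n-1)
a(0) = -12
Pure geometric recurrence with ratio \frac{3}{2}.
By induction a(n) = a(0) · (\frac{3}{2})^n = - 12 \left(\frac{3}{2}\right)^{n}.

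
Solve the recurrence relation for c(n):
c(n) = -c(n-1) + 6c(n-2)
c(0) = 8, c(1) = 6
Characteristic equation: x² + x - 6 = 0, which factors as (x - (2))(x - (-3)) = 0.
Roots r₁ = 2, r₂ = -3 (distinct).
General solution: c(n) = A·(2)^n + B·(-3)^n.
From c(0) = 8: A + B = 8.
From c(1) = 6: 2A - 3B = 6.
Solving: A = 6, B = 2.
So c(n) = 2 \left(-3\right)^{n} + 6 \cdot 2^{n}.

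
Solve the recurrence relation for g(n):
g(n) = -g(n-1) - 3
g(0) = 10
First-order linear non-homogeneous.
Homogeneous solution: g_h(n) = A·(-1)^n.
Try constant particular solution g_p = K: K = -K - 3 ⇒ K = - \frac{3}{2}.
General: g(n) = A·(-1)^n - \frac{3}{2}.
Apply g(0) = 10: A - \frac{3}{2} = 10 ⇒ A = \frac{23}{2}.
So g(n) = \frac{23 \left(-1\right)^{n}}{2} - \frac{3}{2}.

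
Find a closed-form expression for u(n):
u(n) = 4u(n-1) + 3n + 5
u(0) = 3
First-order linear with linear forcing.
Homogeneous solution: u_h(n) = A·(4)^n.
Try particular u_p(n) = pn + q. Substituting:
  pn + q = 4(p(n-1) + q) + 3n + 5.
Matching the n-coefficient: p = 4p + 3 ⇒ p = -1.
Matching constants: q = -4p + 4q + 5 ⇒ q = -3.
General: u(n) = A·(4)^n - n - 3.
Apply u(0) = 3: A - 3 = 3 ⇒ A = 6.
So u(n) = 6 \cdot 4^{n} - n - 3.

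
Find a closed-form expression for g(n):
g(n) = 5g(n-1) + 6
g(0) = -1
First-order linear non-homogeneous.
Homogeneous solution: g_h(n) = A·(5)^n.
Try constant particular solution g_p = K: K = 5K + 6 ⇒ K = - \frac{3}{2}.
General: g(n) = A·(5)^n - \frac{3}{2}.
Apply g(0) = -1: A - \frac{3}{2} = -1 ⇒ A = \frac{1}{2}.
So g(n) = \frac{5^{n}}{2} - \frac{3}{2}.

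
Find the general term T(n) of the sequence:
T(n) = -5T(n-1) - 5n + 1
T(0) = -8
First-order linear with linear forcing.
Homogeneous solution: T_h(n) = A·(-5)^n.
Try particular T_p(n) = pn + q. Substituting:
  pn + q = -5(p(n-1) + q) - 5n + 1.
Matching the n-coefficient: p = -5p - 5 ⇒ p = - \frac{5}{6}.
Matching constants: q = 5p - 5q + 1 ⇒ q = - \frac{19}{36}.
General: T(n) = A·(-5)^n - \frac{5 n}{6} - \frac{19}{36}.
Apply T(0) = -8: A - \frac{19}{36} = -8 ⇒ A = - \frac{269}{36}.
So T(n) = - \frac{269 \left(-5\right)^{n}}{36} - \frac{5 n}{6} - \frac{19}{36}.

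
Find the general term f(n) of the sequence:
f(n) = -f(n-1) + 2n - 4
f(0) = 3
First-order linear with linear forcing.
Homogeneous solution: f_h(n) = A·(-1)^n.
Try particular f_p(n) = pn + q. Substituting:
  pn + q = -(p(n-1) + q) + 2n - 4.
Matching the n-coefficient: p = -p + 2 ⇒ p = 1.
Matching constants: q = p - q - 4 ⇒ q = - \frac{3}{2}.
General: f(n) = A·(-1)^n + n - \frac{3}{2}.
Apply f(0) = 3: A - \frac{3}{2} = 3 ⇒ A = \frac{9}{2}.
So f(n) = \frac{9 \left(-1\right)^{n}}{2} + n - \frac{3}{2}.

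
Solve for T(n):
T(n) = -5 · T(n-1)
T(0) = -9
Pure geometric recurrence with ratio -5.
By induction T(n) = T(0) · (-5)^n = - 9 \left(-5\right)^{n}.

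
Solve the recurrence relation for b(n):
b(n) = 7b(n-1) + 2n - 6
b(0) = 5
First-order linear with linear forcing.
Homogeneous solution: b_h(n) = A·(7)^n.
Try particular b_p(n) = pn + q. Substituting:
  pn + q = 7(p(n-1) + q) + 2n - 6.
Matching the n-coefficient: p = 7p + 2 ⇒ p = - \frac{1}{3}.
Matching constants: q = -7p + 7q - 6 ⇒ q = \frac{11}{18}.
General: b(n) = A·(7)^n - \frac{n}{3} + \frac{11}{18}.
Apply b(0) = 5: A + \frac{11}{18} = 5 ⇒ A = \frac{79}{18}.
So b(n) = \frac{79 \cdot 7^{n}}{18} - \frac{n}{3} + \frac{11}{18}.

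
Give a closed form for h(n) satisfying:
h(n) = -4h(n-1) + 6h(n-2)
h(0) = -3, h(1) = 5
Characteristic equation: x² + 4x - 6 = 0.
Discriminant Δ = (-4)² + 4·(6) = 40.
Roots r₁,₂ = (-4 ± √40)/2, so r₁ = -2 + \sqrt{10}, r₂ = - \sqrt{10} - 2.
General solution: h(n) = A·r₁^n + B·r₂^n.
From the initial conditions, A + B = -3 and r₁A + r₂B = 5.
Since r₁ - r₂ = √40: A = (5 - (-3)r₂)/√40 = - \frac{3}{2} - \frac{\sqrt{10}}{20}, and B = -3 - A = - \frac{3}{2} + \frac{\sqrt{10}}{20}.
So h(n) = \left(- \frac{3}{2} - \frac{\sqrt{10}}{20}\right)\left(-2 + \sqrt{10}\right)^n + \left(- \frac{3}{2} + \frac{\sqrt{10}}{20}\right)\left(- \sqrt{10} - 2\right)^n.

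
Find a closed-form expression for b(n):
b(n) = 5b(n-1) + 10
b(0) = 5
First-order linear non-homogeneous.
Homogeneous solution: b_h(n) = A·(5)^n.
Try constant particular solution b_p = K: K = 5K + 10 ⇒ K = - \frac{5}{2}.
General: b(n) = A·(5)^n - \frac{5}{2}.
Apply b(0) = 5: A - \frac{5}{2} = 5 ⇒ A = \frac{15}{2}.
So b(n) = \frac{15 \cdot 5^{n}}{2} - \frac{5}{2}.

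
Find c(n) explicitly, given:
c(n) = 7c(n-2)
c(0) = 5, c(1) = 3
Characteristic equation: x² - 7 = 0.
Discriminant Δ = (0)² + 4·(7) = 28.
Roots r₁,₂ = (0 ± √28)/2, so r₁ = \sqrt{7}, r₂ = - \sqrt{7}.
General solution: c(n) = A·r₁^n + B·r₂^n.
From the initial conditions, A + B = 5 and r₁A + r₂B = 3.
Since r₁ - r₂ = √28: A = (3 - (5)r₂)/√28 = \frac{3 \sqrt{7}}{14} + \frac{5}{2}, and B = 5 - A = \frac{5}{2} - \frac{3 \sqrt{7}}{14}.
So c(n) = \left(\frac{3 \sqrt{7}}{14} + \frac{5}{2}\right)\left(\sqrt{7}\right)^n + \left(\frac{5}{2} - \frac{3 \sqrt{7}}{14}\right)\left(- \sqrt{7}\right)^n.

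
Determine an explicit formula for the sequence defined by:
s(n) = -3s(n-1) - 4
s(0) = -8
First-order linear non-homogeneous.
Homogeneous solution: s_h(n) = A·(-3)^n.
Try constant particular solution s_p = K: K = -3K - 4 ⇒ K = -1.
General: s(n) = A·(-3)^n - 1.
Apply s(0) = -8: A - 1 = -8 ⇒ A = -7.
So s(n) = - 7 \left(-3\right)^{n} - 1.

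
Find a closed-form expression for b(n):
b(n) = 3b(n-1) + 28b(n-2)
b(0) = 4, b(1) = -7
Characteristic equation: x² - 3x - 28 = 0, which factors as (x - (-4))(x - (7)) = 0.
Roots r₁ = -4, r₂ = 7 (distinct).
General solution: b(n) = A·(-4)^n + B·(7)^n.
From b(0) = 4: A + B = 4.
From b(1) = -7: -4A + 7B = -7.
Solving: A = \frac{35}{11}, B = \frac{9}{11}.
So b(n) = \frac{35 \left(-4\right)^{n}}{11} + \frac{9 \cdot 7^{n}}{11}.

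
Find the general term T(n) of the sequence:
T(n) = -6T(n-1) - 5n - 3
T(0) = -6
First-order linear with linear forcing.
Homogeneous solution: T_h(n) = A·(-6)^n.
Try particular T_p(n) = pn + q. Substituting:
  pn + q = -6(p(n-1) + q) - 5n - 3.
Matching the n-coefficient: p = -6p - 5 ⇒ p = - \frac{5}{7}.
Matching constants: q = 6p - 6q - 3 ⇒ q = - \frac{51}{49}.
General: T(n) = A·(-6)^n - \frac{5 n}{7} - \frac{51}{49}.
Apply T(0) = -6: A - \frac{51}{49} = -6 ⇒ A = - \frac{243}{49}.
So T(n) = - \frac{243 \left(-6\right)^{n}}{49} - \frac{5 n}{7} - \frac{51}{49}.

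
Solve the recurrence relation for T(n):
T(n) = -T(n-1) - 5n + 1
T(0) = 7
First-order linear with linear forcing.
Homogeneous solution: T_h(n) = A·(-1)^n.
Try particular T_p(n) = pn + q. Substituting:
  pn + q = -(p(n-1) + q) - 5n + 1.
Matching the n-coefficient: p = -p - 5 ⇒ p = - \frac{5}{2}.
Matching constants: q = p - q + 1 ⇒ q = - \frac{3}{4}.
General: T(n) = A·(-1)^n - \frac{5 n}{2} - \frac{3}{4}.
Apply T(0) = 7: A - \frac{3}{4} = 7 ⇒ A = \frac{31}{4}.
So T(n) = \frac{31 \left(-1\right)^{n}}{4} - \frac{5 n}{2} - \frac{3}{4}.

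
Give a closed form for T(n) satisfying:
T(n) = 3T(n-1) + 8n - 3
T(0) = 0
First-order linear with linear forcing.
Homogeneous solution: T_h(n) = A·(3)^n.
Try particular T_p(n) = pn + q. Substituting:
  pn + q = 3(p(n-1) + q) + 8n - 3.
Matching the n-coefficient: p = 3p + 8 ⇒ p = -4.
Matching constants: q = -3p + 3q - 3 ⇒ q = - \frac{9}{2}.
General: T(n) = A·(3)^n - 4 n - \frac{9}{2}.
Apply T(0) = 0: A - \frac{9}{2} = 0 ⇒ A = \frac{9}{2}.
So T(n) = \frac{9 \cdot 3^{n}}{2} - 4 n - \frac{9}{2}.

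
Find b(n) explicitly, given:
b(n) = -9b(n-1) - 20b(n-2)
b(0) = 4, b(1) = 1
Characteristic equation: x² + 9x + 20 = 0, which factors as (x - (-4))(x - (-5)) = 0.
Roots r₁ = -4, r₂ = -5 (distinct).
General solution: b(n) = A·(-4)^n + B·(-5)^n.
From b(0) = 4: A + B = 4.
From b(1) = 1: -4A - 5B = 1.
Solving: A = 21, B = -17.
So b(n) = 21 \left(-4\right)^{n} - 17 \left(-5\right)^{n}.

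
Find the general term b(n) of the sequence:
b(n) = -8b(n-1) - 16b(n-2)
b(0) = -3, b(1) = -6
Characteristic equation: x² + 8x + 16 = 0, which is (x - (-4))².
Repeated root r = -4.
General solution: b(n) = (A + Bn)·(-4)^n.
From b(0) = -3: A = -3.
From b(1) = -6: (A + B)·(-4) = -6 ⇒ B = \frac{9}{2}.
So b(n) = \left(\frac{9 n}{2} - 3\right) \cdot (-4)^n.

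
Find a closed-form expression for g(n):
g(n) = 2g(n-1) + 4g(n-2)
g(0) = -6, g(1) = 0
Characteristic equation: x² - 2x - 4 = 0.
Discriminant Δ = (2)² + 4·(4) = 20.
Roots r₁,₂ = (2 ± √20)/2, so r₁ = 1 + \sqrt{5}, r₂ = 1 - \sqrt{5}.
General solution: g(n) = A·r₁^n + B·r₂^n.
From the initial conditions, A + B = -6 and r₁A + r₂B = 0.
Since r₁ - r₂ = √20: A = (0 - (-6)r₂)/√20 = -3 + \frac{3 \sqrt{5}}{5}, and B = -6 - A = -3 - \frac{3 \sqrt{5}}{5}.
So g(n) = \left(-3 + \frac{3 \sqrt{5}}{5}\right)\left(1 + \sqrt{5}\right)^n + \left(-3 - \frac{3 \sqrt{5}}{5}\right)\left(1 - \sqrt{5}\right)^n.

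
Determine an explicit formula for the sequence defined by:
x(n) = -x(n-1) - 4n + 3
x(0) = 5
First-order linear with linear forcing.
Homogeneous solution: x_h(n) = A·(-1)^n.
Try particular x_p(n) = pn + q. Substituting:
  pn + q = -(p(n-1) + q) - 4n + 3.
Matching the n-coefficient: p = -p - 4 ⇒ p = -2.
Matching constants: q = p - q + 3 ⇒ q = \frac{1}{2}.
General: x(n) = A·(-1)^n - 2 n + \frac{1}{2}.
Apply x(0) = 5: A + \frac{1}{2} = 5 ⇒ A = \frac{9}{2}.
So x(n) = \frac{9 \left(-1\right)^{n}}{2} - 2 n + \frac{1}{2}.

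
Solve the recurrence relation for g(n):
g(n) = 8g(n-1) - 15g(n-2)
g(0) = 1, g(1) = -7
Characteristic equation: x² - 8x + 15 = 0, which factors as (x - (5))(x - (3)) = 0.
Roots r₁ = 5, r₂ = 3 (distinct).
General solution: g(n) = A·(5)^n + B·(3)^n.
From g(0) = 1: A + B = 1.
From g(1) = -7: 5A + 3B = -7.
Solving: A = -5, B = 6.
So g(n) = 6 \cdot 3^{n} - 5 \cdot 5^{n}.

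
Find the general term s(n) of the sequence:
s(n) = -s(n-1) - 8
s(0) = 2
First-order linear non-homogeneous.
Homogeneous solution: s_h(n) = A·(-1)^n.
Try constant particular solution s_p = K: K = -K - 8 ⇒ K = -4.
General: s(n) = A·(-1)^n - 4.
Apply s(0) = 2: A - 4 = 2 ⇒ A = 6.
So s(n) = 6 \left(-1\right)^{n} - 4.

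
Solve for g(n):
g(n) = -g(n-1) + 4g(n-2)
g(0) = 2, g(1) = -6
Characteristic equation: x² + x - 4 = 0.
Discriminant Δ = (-1)² + 4·(4) = 17.
Roots r₁,₂ = (-1 ± √17)/2, so r₁ = - \frac{1}{2} + \frac{\sqrt{17}}{2}, r₂ = - \frac{\sqrt{17}}{2} - \frac{1}{2}.
General solution: g(n) = A·r₁^n + B·r₂^n.
From the initial conditions, A + B = 2 and r₁A + r₂B = -6.
Since r₁ - r₂ = √17: A = (-6 - (2)r₂)/√17 = 1 - \frac{5 \sqrt{17}}{17}, and B = 2 - A = 1 + \frac{5 \sqrt{17}}{17}.
So g(n) = \left(1 - \frac{5 \sqrt{17}}{17}\right)\left(- \frac{1}{2} + \frac{\sqrt{17}}{2}\right)^n + \left(1 + \frac{5 \sqrt{17}}{17}\right)\left(- \frac{\sqrt{17}}{2} - \frac{1}{2}\right)^n.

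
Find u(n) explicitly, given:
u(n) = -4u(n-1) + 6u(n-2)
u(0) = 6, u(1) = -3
Characteristic equation: x² + 4x - 6 = 0.
Discriminant Δ = (-4)² + 4·(6) = 40.
Roots r₁,₂ = (-4 ± √40)/2, so r₁ = -2 + \sqrt{10}, r₂ = - \sqrt{10} - 2.
General solution: u(n) = A·r₁^n + B·r₂^n.
From the initial conditions, A + B = 6 and r₁A + r₂B = -3.
Since r₁ - r₂ = √40: A = (-3 - (6)r₂)/√40 = \frac{9 \sqrt{10}}{20} + 3, and B = 6 - A = 3 - \frac{9 \sqrt{10}}{20}.
So u(n) = \left(\frac{9 \sqrt{10}}{20} + 3\right)\left(-2 + \sqrt{10}\right)^n + \left(3 - \frac{9 \sqrt{10}}{20}\right)\left(- \sqrt{10} - 2\right)^n.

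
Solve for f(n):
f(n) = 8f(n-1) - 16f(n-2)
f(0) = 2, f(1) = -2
Characteristic equation: x² - 8x + 16 = 0, which is (x - (4))².
Repeated root r = 4.
General solution: f(n) = (A + Bn)·(4)^n.
From f(0) = 2: A = 2.
From f(1) = -2: (A + B)·(4) = -2 ⇒ B = - \frac{5}{2}.
So f(n) = \left(2 - \frac{5 n}{2}\right) \cdot (4)^n.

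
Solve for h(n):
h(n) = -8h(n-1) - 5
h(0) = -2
First-order linear non-homogeneous.
Homogeneous solution: h_h(n) = A·(-8)^n.
Try constant particular solution h_p = K: K = -8K - 5 ⇒ K = - \frac{5}{9}.
General: h(n) = A·(-8)^n - \frac{5}{9}.
Apply h(0) = -2: A - \frac{5}{9} = -2 ⇒ A = - \frac{13}{9}.
So h(n) = - \frac{13 \left(-8\right)^{n}}{9} - \frac{5}{9}.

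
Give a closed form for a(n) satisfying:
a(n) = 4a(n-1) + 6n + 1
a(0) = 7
First-order linear with linear forcing.
Homogeneous solution: a_h(n) = A·(4)^n.
Try particular a_p(n) = pn + q. Substituting:
  pn + q = 4(p(n-1) + q) + 6n + 1.
Matching the n-coefficient: p = 4p + 6 ⇒ p = -2.
Matching constants: q = -4p + 4q + 1 ⇒ q = -3.
General: a(n) = A·(4)^n - 2 n - 3.
Apply a(0) = 7: A - 3 = 7 ⇒ A = 10.
So a(n) = 10 \cdot 4^{n} - 2 n - 3.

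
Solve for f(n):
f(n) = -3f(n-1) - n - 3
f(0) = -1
First-order linear with linear forcing.
Homogeneous solution: f_h(n) = A·(-3)^n.
Try particular f_p(n) = pn + q. Substituting:
  pn + q = -3(p(n-1) + q) - n - 3.
Matching the n-coefficient: p = -3p - 1 ⇒ p = - \frac{1}{4}.
Matching constants: q = 3p - 3q - 3 ⇒ q = - \frac{15}{16}.
General: f(n) = A·(-3)^n - \frac{n}{4} - \frac{15}{16}.
Apply f(0) = -1: A - \frac{15}{16} = -1 ⇒ A = - \frac{1}{16}.
So f(n) = - \frac{\left(-3\right)^{n}}{16} - \frac{n}{4} - \frac{15}{16}.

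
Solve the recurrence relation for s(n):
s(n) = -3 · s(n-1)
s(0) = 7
Pure geometric recurrence with ratio -3.
By induction s(n) = s(0) · (-3)^n = 7 \left(-3\right)^{n}.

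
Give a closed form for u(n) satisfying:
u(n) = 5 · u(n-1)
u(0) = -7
Pure geometric recurrence with ratio 5.
By induction u(n) = u(0) · (5)^n = - 7 \cdot 5^{n}.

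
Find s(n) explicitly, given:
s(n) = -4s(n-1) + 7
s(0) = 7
First-order linear non-homogeneous.
Homogeneous solution: s_h(n) = A·(-4)^n.
Try constant particular solution s_p = K: K = -4K + 7 ⇒ K = \frac{7}{5}.
General: s(n) = A·(-4)^n + \frac{7}{5}.
Apply s(0) = 7: A + \frac{7}{5} = 7 ⇒ A = \frac{28}{5}.
So s(n) = \frac{28 \left(-4\right)^{n}}{5} + \frac{7}{5}.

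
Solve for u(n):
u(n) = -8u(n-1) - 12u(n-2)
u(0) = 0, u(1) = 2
Characteristic equation: x² + 8x + 12 = 0, which factors as (x - (-6))(x - (-2)) = 0.
Roots r₁ = -6, r₂ = -2 (distinct).
General solution: u(n) = A·(-6)^n + B·(-2)^n.
From u(0) = 0: A + B = 0.
From u(1) = 2: -6A - 2B = 2.
Solving: A = - \frac{1}{2}, B = \frac{1}{2}.
So u(n) = \frac{\left(-2\right)^{n}}{2} - \frac{\left(-6\right)^{n}}{2}.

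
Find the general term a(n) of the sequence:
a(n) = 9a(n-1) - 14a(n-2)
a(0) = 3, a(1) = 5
Characteristic equation: x² - 9x + 14 = 0, which factors as (x - (7))(x - (2)) = 0.
Roots r₁ = 7, r₂ = 2 (distinct).
General solution: a(n) = A·(7)^n + B·(2)^n.
From a(0) = 3: A + B = 3.
From a(1) = 5: 7A + 2B = 5.
Solving: A = - \frac{1}{5}, B = \frac{16}{5}.
So a(n) = \frac{16 \cdot 2^{n}}{5} - \frac{7^{n}}{5}.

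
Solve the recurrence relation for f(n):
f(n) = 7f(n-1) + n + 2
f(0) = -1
First-order linear with linear forcing.
Homogeneous solution: f_h(n) = A·(7)^n.
Try particular f_p(n) = pn + q. Substituting:
  pn + q = 7(p(n-1) + q) + n + 2.
Matching the n-coefficient: p = 7p + 1 ⇒ p = - \frac{1}{6}.
Matching constants: q = -7p + 7q + 2 ⇒ q = - \frac{19}{36}.
General: f(n) = A·(7)^n - \frac{n}{6} - \frac{19}{36}.
Apply f(0) = -1: A - \frac{19}{36} = -1 ⇒ A = - \frac{17}{36}.
So f(n) = - \frac{17 \cdot 7^{n}}{36} - \frac{n}{6} - \frac{19}{36}.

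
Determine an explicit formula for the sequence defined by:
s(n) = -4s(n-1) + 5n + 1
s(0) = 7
First-order linear with linear forcing.
Homogeneous solution: s_h(n) = A·(-4)^n.
Try particular s_p(n) = pn + q. Substituting:
  pn + q = -4(p(n-1) + q) + 5n + 1.
Matching the n-coefficient: p = -4p + 5 ⇒ p = 1.
Matching constants: q = 4p - 4q + 1 ⇒ q = 1.
General: s(n) = A·(-4)^n + n + 1.
Apply s(0) = 7: A + 1 = 7 ⇒ A = 6.
So s(n) = 6 \left(-4\right)^{n} + n + 1.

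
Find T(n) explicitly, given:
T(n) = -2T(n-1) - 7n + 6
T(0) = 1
First-order linear with linear forcing.
Homogeneous solution: T_h(n) = A·(-2)^n.
Try particular T_p(n) = pn + q. Substituting:
  pn + q = -2(p(n-1) + q) - 7n + 6.
Matching the n-coefficient: p = -2p - 7 ⇒ p = - \frac{7}{3}.
Matching constants: q = 2p - 2q + 6 ⇒ q = \frac{4}{9}.
General: T(n) = A·(-2)^n - \frac{7 n}{3} + \frac{4}{9}.
Apply T(0) = 1: A + \frac{4}{9} = 1 ⇒ A = \frac{5}{9}.
So T(n) = \frac{5 \left(-2\right)^{n}}{9} - \frac{7 n}{3} + \frac{4}{9}.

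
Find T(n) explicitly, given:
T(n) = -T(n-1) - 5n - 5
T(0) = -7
First-order linear with linear forcing.
Homogeneous solution: T_h(n) = A·(-1)^n.
Try particular T_p(n) = pn + q. Substituting:
  pn + q = -(p(n-1) + q) - 5n - 5.
Matching the n-coefficient: p = -p - 5 ⇒ p = - \frac{5}{2}.
Matching constants: q = p - q - 5 ⇒ q = - \frac{15}{4}.
General: T(n) = A·(-1)^n - \frac{5 n}{2} - \frac{15}{4}.
Apply T(0) = -7: A - \frac{15}{4} = -7 ⇒ A = - \frac{13}{4}.
So T(n) = - \frac{13 \left(-1\right)^{n}}{4} - \frac{5 n}{2} - \frac{15}{4}.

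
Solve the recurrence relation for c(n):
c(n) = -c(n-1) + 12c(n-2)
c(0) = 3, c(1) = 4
Characteristic equation: x² + x - 12 = 0, which factors as (x - (3))(x - (-4)) = 0.
Roots r₁ = 3, r₂ = -4 (distinct).
General solution: c(n) = A·(3)^n + B·(-4)^n.
From c(0) = 3: A + B = 3.
From c(1) = 4: 3A - 4B = 4.
Solving: A = \frac{16}{7}, B = \frac{5}{7}.
So c(n) = \frac{5 \left(-4\right)^{n}}{7} + \frac{16 \cdot 3^{n}}{7}.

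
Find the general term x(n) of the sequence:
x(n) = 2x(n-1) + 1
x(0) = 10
First-order linear non-homogeneous.
Homogeneous solution: x_h(n) = A·(2)^n.
Try constant particular solution x_p = K: K = 2K + 1 ⇒ K = -1.
General: x(n) = A·(2)^n - 1.
Apply x(0) = 10: A - 1 = 10 ⇒ A = 11.
So x(n) = 11 \cdot 2^{n} - 1.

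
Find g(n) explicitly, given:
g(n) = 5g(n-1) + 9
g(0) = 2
First-order linear non-homogeneous.
Homogeneous solution: g_h(n) = A·(5)^n.
Try constant particular solution g_p = K: K = 5K + 9 ⇒ K = - \frac{9}{4}.
General: g(n) = A·(5)^n - \frac{9}{4}.
Apply g(0) = 2: A - \frac{9}{4} = 2 ⇒ A = \frac{17}{4}.
So g(n) = \frac{17 \cdot 5^{n}}{4} - \frac{9}{4}.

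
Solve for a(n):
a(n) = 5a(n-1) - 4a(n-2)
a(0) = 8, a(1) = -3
Characteristic equation: x² - 5x + 4 = 0, which factors as (x - (1))(x - (4)) = 0.
Roots r₁ = 1, r₂ = 4 (distinct).
General solution: a(n) = A·(1)^n + B·(4)^n.
From a(0) = 8: A + B = 8.
From a(1) = -3: A + 4B = -3.
Solving: A = \frac{35}{3}, B = - \frac{11}{3}.
So a(n) = \frac{35}{3} - \frac{11 \cdot 4^{n}}{3}.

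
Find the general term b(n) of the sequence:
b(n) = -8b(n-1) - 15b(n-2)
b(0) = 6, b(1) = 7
Characteristic equation: x² + 8x + 15 = 0, which factors as (x - (-3))(x - (-5)) = 0.
Roots r₁ = -3, r₂ = -5 (distinct).
General solution: b(n) = A·(-3)^n + B·(-5)^n.
From b(0) = 6: A + B = 6.
From b(1) = 7: -3A - 5B = 7.
Solving: A = \frac{37}{2}, B = - \frac{25}{2}.
So b(n) = \frac{37 \left(-3\right)^{n}}{2} - \frac{25 \left(-5\right)^{n}}{2}.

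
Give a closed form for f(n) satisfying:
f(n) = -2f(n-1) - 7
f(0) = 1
First-order linear non-homogeneous.
Homogeneous solution: f_h(n) = A·(-2)^n.
Try constant particular solution f_p = K: K = -2K - 7 ⇒ K = - \frac{7}{3}.
General: f(n) = A·(-2)^n - \frac{7}{3}.
Apply f(0) = 1: A - \frac{7}{3} = 1 ⇒ A = \frac{10}{3}.
So f(n) = \frac{10 \left(-2\right)^{n}}{3} - \frac{7}{3}.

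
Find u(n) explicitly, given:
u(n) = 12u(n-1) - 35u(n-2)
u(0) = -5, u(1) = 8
Characteristic equation: x² - 12x + 35 = 0, which factors as (x - (5))(x - (7)) = 0.
Roots r₁ = 5, r₂ = 7 (distinct).
General solution: u(n) = A·(5)^n + B·(7)^n.
From u(0) = -5: A + B = -5.
From u(1) = 8: 5A + 7B = 8.
Solving: A = - \frac{43}{2}, B = \frac{33}{2}.
So u(n) = - \frac{43 \cdot 5^{n}}{2} + \frac{33 \cdot 7^{n}}{2}.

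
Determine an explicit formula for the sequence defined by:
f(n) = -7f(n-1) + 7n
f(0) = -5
First-order linear with linear forcing.
Homogeneous solution: f_h(n) = A·(-7)^n.
Try particular f_p(n) = pn + q. Substituting:
  pn + q = -7(p(n-1) + q) + 7n.
Matching the n-coefficient: p = -7p + 7 ⇒ p = \frac{7}{8}.
Matching constants: q = 7p - 7q ⇒ q = \frac{49}{64}.
General: f(n) = A·(-7)^n + \frac{7 n}{8} + \frac{49}{64}.
Apply f(0) = -5: A + \frac{49}{64} = -5 ⇒ A = - \frac{369}{64}.
So f(n) = - \frac{369 \left(-7\right)^{n}}{64} + \frac{7 n}{8} + \frac{49}{64}.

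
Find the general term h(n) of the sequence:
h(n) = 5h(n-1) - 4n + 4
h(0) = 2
First-order linear with linear forcing.
Homogeneous solution: h_h(n) = A·(5)^n.
Try particular h_p(n) = pn + q. Substituting:
  pn + q = 5(p(n-1) + q) - 4n + 4.
Matching the n-coefficient: p = 5p - 4 ⇒ p = 1.
Matching constants: q = -5p + 5q + 4 ⇒ q = \frac{1}{4}.
General: h(n) = A·(5)^n + n + \frac{1}{4}.
Apply h(0) = 2: A + \frac{1}{4} = 2 ⇒ A = \frac{7}{4}.
So h(n) = \frac{7 \cdot 5^{n}}{4} + n + \frac{1}{4}.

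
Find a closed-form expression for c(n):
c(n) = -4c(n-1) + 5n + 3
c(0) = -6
First-order linear with linear forcing.
Homogeneous solution: c_h(n) = A·(-4)^n.
Try particular c_p(n) = pn + q. Substituting:
  pn + q = -4(p(n-1) + q) + 5n + 3.
Matching the n-coefficient: p = -4p + 5 ⇒ p = 1.
Matching constants: q = 4p - 4q + 3 ⇒ q = \frac{7}{5}.
General: c(n) = A·(-4)^n + n + \frac{7}{5}.
Apply c(0) = -6: A + \frac{7}{5} = -6 ⇒ A = - \frac{37}{5}.
So c(n) = - \frac{37 \left(-4\right)^{n}}{5} + n + \frac{7}{5}.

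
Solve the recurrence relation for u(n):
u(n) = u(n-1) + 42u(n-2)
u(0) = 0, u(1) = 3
Characteristic equation: x² - x - 42 = 0, which factors as (x - (7))(x - (-6)) = 0.
Roots r₁ = 7, r₂ = -6 (distinct).
General solution: u(n) = A·(7)^n + B·(-6)^n.
From u(0) = 0: A + B = 0.
From u(1) = 3: 7A - 6B = 3.
Solving: A = \frac{3}{13}, B = - \frac{3}{13}.
So u(n) = - \frac{3 \left(-6\right)^{n}}{13} + \frac{3 \cdot 7^{n}}{13}.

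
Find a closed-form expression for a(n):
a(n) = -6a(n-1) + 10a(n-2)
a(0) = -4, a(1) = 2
Characteristic equation: x² + 6x - 10 = 0.
Discriminant Δ = (-6)² + 4·(10) = 76.
Roots r₁,₂ = (-6 ± √76)/2, so r₁ = -3 + \sqrt{19}, r₂ = - \sqrt{19} - 3.
General solution: a(n) = A·r₁^n + B·r₂^n.
From the initial conditions, A + B = -4 and r₁A + r₂B = 2.
Since r₁ - r₂ = √76: A = (2 - (-4)r₂)/√76 = -2 - \frac{5 \sqrt{19}}{19}, and B = -4 - A = -2 + \frac{5 \sqrt{19}}{19}.
So a(n) = \left(-2 - \frac{5 \sqrt{19}}{19}\right)\left(-3 + \sqrt{19}\right)^n + \left(-2 + \frac{5 \sqrt{19}}{19}\right)\left(- \sqrt{19} - 3\right)^n.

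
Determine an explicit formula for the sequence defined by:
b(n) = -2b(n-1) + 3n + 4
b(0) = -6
First-order linear with linear forcing.
Homogeneous solution: b_h(n) = A·(-2)^n.
Try particular b_p(n) = pn + q. Substituting:
  pn + q = -2(p(n-1) + q) + 3n + 4.
Matching the n-coefficient: p = -2p + 3 ⇒ p = 1.
Matching constants: q = 2p - 2q + 4 ⇒ q = 2.
General: b(n) = A·(-2)^n + n + 2.
Apply b(0) = -6: A + 2 = -6 ⇒ A = -8.
So b(n) = - 8 \left(-2\right)^{n} + n + 2.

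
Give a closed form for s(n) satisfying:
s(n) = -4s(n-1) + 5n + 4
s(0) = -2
First-order linear with linear forcing.
Homogeneous solution: s_h(n) = A·(-4)^n.
Try particular s_p(n) = pn + q. Substituting:
  pn + q = -4(p(n-1) + q) + 5n + 4.
Matching the n-coefficient: p = -4p + 5 ⇒ p = 1.
Matching constants: q = 4p - 4q + 4 ⇒ q = \frac{8}{5}.
General: s(n) = A·(-4)^n + n + \frac{8}{5}.
Apply s(0) = -2: A + \frac{8}{5} = -2 ⇒ A = - \frac{18}{5}.
So s(n) = - \frac{18 \left(-4\right)^{n}}{5} + n + \frac{8}{5}.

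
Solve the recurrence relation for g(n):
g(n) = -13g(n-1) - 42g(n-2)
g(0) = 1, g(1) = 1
Characteristic equation: x² + 13x + 42 = 0, which factors as (x - (-7))(x - (-6)) = 0.
Roots r₁ = -7, r₂ = -6 (distinct).
General solution: g(n) = A·(-7)^n + B·(-6)^n.
From g(0) = 1: A + B = 1.
From g(1) = 1: -7A - 6B = 1.
Solving: A = -7, B = 8.
So g(n) = 8 \left(-6\right)^{n} - 7 \left(-7\right)^{n}.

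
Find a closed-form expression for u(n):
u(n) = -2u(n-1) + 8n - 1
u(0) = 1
First-order linear with linear forcing.
Homogeneous solution: u_h(n) = A·(-2)^n.
Try particular u_p(n) = pn + q. Substituting:
  pn + q = -2(p(n-1) + q) + 8n - 1.
Matching the n-coefficient: p = -2p + 8 ⇒ p = \frac{8}{3}.
Matching constants: q = 2p - 2q - 1 ⇒ q = \frac{13}{9}.
General: u(n) = A·(-2)^n + \frac{8 n}{3} + \frac{13}{9}.
Apply u(0) = 1: A + \frac{13}{9} = 1 ⇒ A = - \frac{4}{9}.
So u(n) = - \frac{4 \left(-2\right)^{n}}{9} + \frac{8 n}{3} + \frac{13}{9}.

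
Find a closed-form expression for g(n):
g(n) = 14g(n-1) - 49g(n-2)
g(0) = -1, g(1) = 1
Characteristic equation: x² - 14x + 49 = 0, which is (x - (7))².
Repeated root r = 7.
General solution: g(n) = (A + Bn)·(7)^n.
From g(0) = -1: A = -1.
From g(1) = 1: (A + B)·(7) = 1 ⇒ B = \frac{8}{7}.
So g(n) = \left(\frac{8 n}{7} - 1\right) \cdot (7)^n.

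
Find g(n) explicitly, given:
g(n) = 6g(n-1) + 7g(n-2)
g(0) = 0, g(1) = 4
Characteristic equation: x² - 6x - 7 = 0, which factors as (x - (-1))(x - (7)) = 0.
Roots r₁ = -1, r₂ = 7 (distinct).
General solution: g(n) = A·(-1)^n + B·(7)^n.
From g(0) = 0: A + B = 0.
From g(1) = 4: -A + 7B = 4.
Solving: A = - \frac{1}{2}, B = \frac{1}{2}.
So g(n) = - \frac{\left(-1\right)^{n}}{2} + \frac{7^{n}}{2}.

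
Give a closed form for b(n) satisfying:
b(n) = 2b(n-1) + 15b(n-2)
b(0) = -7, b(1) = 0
Characteristic equation: x² - 2x - 15 = 0, which factors as (x - (5))(x - (-3)) = 0.
Roots r₁ = 5, r₂ = -3 (distinct).
General solution: b(n) = A·(5)^n + B·(-3)^n.
From b(0) = -7: A + B = -7.
From b(1) = 0: 5A - 3B = 0.
Solving: A = - \frac{21}{8}, B = - \frac{35}{8}.
So b(n) = - \frac{35 \left(-3\right)^{n}}{8} - \frac{21 \cdot 5^{n}}{8}.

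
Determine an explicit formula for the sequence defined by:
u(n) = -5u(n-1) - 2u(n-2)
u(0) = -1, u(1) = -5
Characteristic equation: x² + 5x + 2 = 0.
Discriminant Δ = (-5)² + 4·(-2) = 17.
Roots r₁,₂ = (-5 ± √17)/2, so r₁ = - \frac{5}{2} + \frac{\sqrt{17}}{2}, r₂ = - \frac{5}{2} - \frac{\sqrt{17}}{2}.
General solution: u(n) = A·r₁^n + B·r₂^n.
From the initial conditions, A + B = -1 and r₁A + r₂B = -5.
Since r₁ - r₂ = √17: A = (-5 - (-1)r₂)/√17 = - \frac{15 \sqrt{17}}{34} - \frac{1}{2}, and B = -1 - A = - \frac{1}{2} + \frac{15 \sqrt{17}}{34}.
So u(n) = \left(- \frac{15 \sqrt{17}}{34} - \frac{1}{2}\right)\left(- \frac{5}{2} + \frac{\sqrt{17}}{2}\right)^n + \left(- \frac{1}{2} + \frac{15 \sqrt{17}}{34}\right)\left(- \frac{5}{2} - \frac{\sqrt{17}}{2}\right)^n.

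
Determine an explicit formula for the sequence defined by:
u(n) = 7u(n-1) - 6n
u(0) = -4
First-order linear with linear forcing.
Homogeneous solution: u_h(n) = A·(7)^n.
Try particular u_p(n) = pn + q. Substituting:
  pn + q = 7(p(n-1) + q) - 6n.
Matching the n-coefficient: p = 7p - 6 ⇒ p = 1.
Matching constants: q = -7p + 7q ⇒ q = \frac{7}{6}.
General: u(n) = A·(7)^n + n + \frac{7}{6}.
Apply u(0) = -4: A + \frac{7}{6} = -4 ⇒ A = - \frac{31}{6}.
So u(n) = - \frac{31 \cdot 7^{n}}{6} + n + \frac{7}{6}.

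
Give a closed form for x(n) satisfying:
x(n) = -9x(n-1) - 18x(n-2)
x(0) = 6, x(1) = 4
Characteristic equation: x² + 9x + 18 = 0, which factors as (x - (-6))(x - (-3)) = 0.
Roots r₁ = -6, r₂ = -3 (distinct).
General solution: x(n) = A·(-6)^n + B·(-3)^n.
From x(0) = 6: A + B = 6.
From x(1) = 4: -6A - 3B = 4.
Solving: A = - \frac{22}{3}, B = \frac{40}{3}.
So x(n) = \frac{40 \left(-3\right)^{n}}{3} - \frac{22 \left(-6\right)^{n}}{3}.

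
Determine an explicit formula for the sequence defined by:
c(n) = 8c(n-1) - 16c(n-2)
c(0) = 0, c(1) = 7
Characteristic equation: x² - 8x + 16 = 0, which is (x - (4))².
Repeated root r = 4.
General solution: c(n) = (A + Bn)·(4)^n.
From c(0) = 0: A = 0.
From c(1) = 7: (A + B)·(4) = 7 ⇒ B = \frac{7}{4}.
So c(n) = \left(\frac{7 n}{4}\right) \cdot (4)^n.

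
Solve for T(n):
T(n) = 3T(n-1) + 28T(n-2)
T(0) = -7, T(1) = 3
Characteristic equation: x² - 3x - 28 = 0, which factors as (x - (7))(x - (-4)) = 0.
Roots r₁ = 7, r₂ = -4 (distinct).
General solution: T(n) = A·(7)^n + B·(-4)^n.
From T(0) = -7: A + B = -7.
From T(1) = 3: 7A - 4B = 3.
Solving: A = - \frac{25}{11}, B = - \frac{52}{11}.
So T(n) = - \frac{52 \left(-4\right)^{n}}{11} - \frac{25 \cdot 7^{n}}{11}.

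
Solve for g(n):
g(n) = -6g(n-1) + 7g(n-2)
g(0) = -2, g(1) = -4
Characteristic equation: x² + 6x - 7 = 0, which factors as (x - (-7))(x - (1)) = 0.
Roots r₁ = -7, r₂ = 1 (distinct).
General solution: g(n) = A·(-7)^n + B·(1)^n.
From g(0) = -2: A + B = -2.
From g(1) = -4: -7A + B = -4.
Solving: A = \frac{1}{4}, B = - \frac{9}{4}.
So g(n) = \frac{\left(-7\right)^{n}}{4} - \frac{9}{4}.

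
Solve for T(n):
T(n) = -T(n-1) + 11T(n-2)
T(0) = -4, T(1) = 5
Characteristic equation: x² + x - 11 = 0.
Discriminant Δ = (-1)² + 4·(11) = 45.
Roots r₁,₂ = (-1 ± √45)/2, so r₁ = - \frac{1}{2} + \frac{3 \sqrt{5}}{2}, r₂ = - \frac{3 \sqrt{5}}{2} - \frac{1}{2}.
General solution: T(n) = A·r₁^n + B·r₂^n.
From the initial conditions, A + B = -4 and r₁A + r₂B = 5.
Since r₁ - r₂ = √45: A = (5 - (-4)r₂)/√45 = -2 + \frac{\sqrt{5}}{5}, and B = -4 - A = -2 - \frac{\sqrt{5}}{5}.
So T(n) = \left(-2 + \frac{\sqrt{5}}{5}\right)\left(- \frac{1}{2} + \frac{3 \sqrt{5}}{2}\right)^n + \left(-2 - \frac{\sqrt{5}}{5}\right)\left(- \frac{3 \sqrt{5}}{2} - \frac{1}{2}\right)^n.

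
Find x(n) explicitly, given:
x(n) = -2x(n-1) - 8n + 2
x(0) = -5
First-order linear with linear forcing.
Homogeneous solution: x_h(n) = A·(-2)^n.
Try particular x_p(n) = pn + q. Substituting:
  pn + q = -2(p(n-1) + q) - 8n + 2.
Matching the n-coefficient: p = -2p - 8 ⇒ p = - \frac{8}{3}.
Matching constants: q = 2p - 2q + 2 ⇒ q = - \frac{10}{9}.
General: x(n) = A·(-2)^n - \frac{8 n}{3} - \frac{10}{9}.
Apply x(0) = -5: A - \frac{10}{9} = -5 ⇒ A = - \frac{35}{9}.
So x(n) = - \frac{35 \left(-2\right)^{n}}{9} - \frac{8 n}{3} - \frac{10}{9}.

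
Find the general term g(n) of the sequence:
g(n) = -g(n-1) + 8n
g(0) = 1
First-order linear with linear forcing.
Homogeneous solution: g_h(n) = A·(-1)^n.
Try particular g_p(n) = pn + q. Substituting:
  pn + q = -(p(n-1) + q) + 8n.
Matching the n-coefficient: p = -p + 8 ⇒ p = 4.
Matching constants: q = p - q ⇒ q = 2.
General: g(n) = A·(-1)^n + 4 n + 2.
Apply g(0) = 1: A + 2 = 1 ⇒ A = -1.
So g(n) = - \left(-1\right)^{n} + 4 n + 2.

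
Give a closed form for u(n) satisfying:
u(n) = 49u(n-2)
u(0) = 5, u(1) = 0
Characteristic equation: x² - 49 = 0, which factors as (x - (-7))(x - (7)) = 0.
Roots r₁ = -7, r₂ = 7 (distinct).
General solution: u(n) = A·(-7)^n + B·(7)^n.
From u(0) = 5: A + B = 5.
From u(1) = 0: -7A + 7B = 0.
Solving: A = \frac{5}{2}, B = \frac{5}{2}.
So u(n) = \frac{5 \left(-7\right)^{n}}{2} + \frac{5 \cdot 7^{n}}{2}.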